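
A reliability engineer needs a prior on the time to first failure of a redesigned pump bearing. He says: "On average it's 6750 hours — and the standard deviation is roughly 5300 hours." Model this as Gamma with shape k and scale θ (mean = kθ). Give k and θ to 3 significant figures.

k ≈ 1.62, θ ≈ 4160

For Gamma(k, scale θ): mean = kθ, variance = kθ², so CV = 1/√k.
CV = SD/mean = 5300/6750 = 0.7852, hence k = 1/CV² = 1.62.
Then θ = mean/k = 6750/1.62 = 4160.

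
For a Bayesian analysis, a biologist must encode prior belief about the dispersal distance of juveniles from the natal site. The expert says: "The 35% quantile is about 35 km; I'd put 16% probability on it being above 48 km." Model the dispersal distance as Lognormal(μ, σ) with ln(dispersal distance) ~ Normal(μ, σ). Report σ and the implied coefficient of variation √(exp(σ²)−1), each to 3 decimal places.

If T ~ Lognormal(μ,σ) then ln T ~ Normal(μ,σ), so the p-quantile of ln T is μ + z_p·σ.
ln(35) = 3.555 and ln(48) = 3.871; z_{0.35} = -0.3853, z_{0.84} = 0.9945.
σ = (3.871 − 3.555)/(0.9945 − (-0.3853)) = 0.229.
μ = 3.555 − (-0.3853)·0.229 = 3.644.
CV = √(exp(σ²)−1) = √(exp(0.0524)−1) = 0.232.

σ ≈ 0.229, CV ≈ 0.232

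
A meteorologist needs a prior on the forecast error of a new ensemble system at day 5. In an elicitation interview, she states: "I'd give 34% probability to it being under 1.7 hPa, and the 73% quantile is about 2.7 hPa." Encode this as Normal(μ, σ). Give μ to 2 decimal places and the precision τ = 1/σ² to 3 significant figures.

For Normal(μ,σ), the p-quantile is μ + z_p·σ. Here z_{0.34} = -0.4125, z_{0.73} = 0.6128.
So 1.7 = μ − 0.4125σ and 2.7 = μ + 0.6128σ.
Subtracting: σ = (2.7 − 1.7)/(0.6128 − (-0.4125)) = 0.98.
Then μ = 1.7 − (-0.4125)·0.98 = 2.10.
Precision τ = 1/σ² = 1/0.9753² = 1.05.

μ = 2.10, τ = 1.05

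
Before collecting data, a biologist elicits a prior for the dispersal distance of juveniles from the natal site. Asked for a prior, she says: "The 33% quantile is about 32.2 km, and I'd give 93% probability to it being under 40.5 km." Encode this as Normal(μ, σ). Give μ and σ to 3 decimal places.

μ = 34.106, σ = 4.333

The p-quantile of Normal(μ,σ) is μ + z_p·σ, with z_{0.33} = -0.4399 and z_{0.93} = 1.476.
Eliminate σ: μ = (z₂·x₁ − z₁·x₂)/(z₂ − z₁) = (1.476·32.2 − (-0.4399)·40.5)/1.916 = 34.106.
Then σ = (x₂ − x₁)/(z₂ − z₁) = (40.5 − 32.2)/1.916 = 4.333.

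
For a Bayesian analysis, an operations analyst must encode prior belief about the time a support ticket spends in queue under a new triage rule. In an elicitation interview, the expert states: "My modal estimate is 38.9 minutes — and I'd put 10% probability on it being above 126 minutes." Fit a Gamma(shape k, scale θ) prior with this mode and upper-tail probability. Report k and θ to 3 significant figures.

Gamma(k,θ) with k>1 has mode (k−1)θ, so θ = 38.9/(k−1).
Need P(X < 126) = 0.9 with θ tied to k this way. Start at k = 2, θ = 38.9: P(X<126) ≈ 0.834.
Too low — raise k to concentrate. Iterating converges to k ≈ 2.37.
Then θ = 38.9/(2.37−1) ≈ 28.5.

k ≈ 2.37, θ ≈ 28.5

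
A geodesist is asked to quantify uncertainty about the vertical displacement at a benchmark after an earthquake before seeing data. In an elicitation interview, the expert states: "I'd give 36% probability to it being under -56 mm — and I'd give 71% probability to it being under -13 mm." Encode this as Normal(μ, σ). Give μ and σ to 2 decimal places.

For Normal(μ,σ), the p-quantile is μ + z_p·σ. Here z_{0.36} = -0.3585, z_{0.71} = 0.5534.
So -56 = μ − 0.3585σ and -13 = μ + 0.5534σ.
Subtracting: σ = (-13 − -56)/(0.5534 − (-0.3585)) = 47.16.
Then μ = -56 − (-0.3585)·47.16 = -39.10.

μ = -39.10, σ = 47.16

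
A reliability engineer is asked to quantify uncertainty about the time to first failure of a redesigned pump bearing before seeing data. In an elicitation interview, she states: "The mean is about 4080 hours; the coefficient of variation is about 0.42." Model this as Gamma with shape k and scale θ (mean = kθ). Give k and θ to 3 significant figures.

k ≈ 5.67, θ ≈ 720

For Gamma(k, scale θ): mean = kθ, variance = kθ², so CV = 1/√k.
CV = 0.42, hence k = 1/CV² = 5.67.
Then θ = mean/k = 4080/5.67 = 720.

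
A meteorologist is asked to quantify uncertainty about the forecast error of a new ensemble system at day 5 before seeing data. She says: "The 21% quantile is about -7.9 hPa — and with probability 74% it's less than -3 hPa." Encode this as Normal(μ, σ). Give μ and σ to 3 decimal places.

The p-quantile of Normal(μ,σ) is μ + z_p·σ, with z_{0.21} = -0.8064 and z_{0.74} = 0.6433.
Eliminate σ: μ = (z₂·x₁ − z₁·x₂)/(z₂ − z₁) = (0.6433·-7.9 − (-0.8064)·-3)/1.45 = -5.174.
Then σ = (x₂ − x₁)/(z₂ − z₁) = (-3 − -7.9)/1.45 = 3.380.

μ = -5.174, σ = 3.380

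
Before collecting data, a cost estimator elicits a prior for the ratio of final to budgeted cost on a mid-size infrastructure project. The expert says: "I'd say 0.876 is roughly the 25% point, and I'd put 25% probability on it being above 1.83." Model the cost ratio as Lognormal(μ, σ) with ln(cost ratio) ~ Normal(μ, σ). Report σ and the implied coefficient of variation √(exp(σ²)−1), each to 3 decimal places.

σ ≈ 0.546, CV ≈ 0.589

If T ~ Lognormal(μ,σ) then ln T ~ Normal(μ,σ), so the p-quantile of ln T is μ + z_p·σ.
ln(0.876) = -0.1324 and ln(1.83) = 0.6043; z_{0.25} = -0.6745, z_{0.75} = 0.6745.
σ = (0.6043 − -0.1324)/(0.6745 − (-0.6745)) = 0.546.
μ = -0.1324 − (-0.6745)·0.546 = 0.236.
CV = √(exp(σ²)−1) = √(exp(0.2982)−1) = 0.589.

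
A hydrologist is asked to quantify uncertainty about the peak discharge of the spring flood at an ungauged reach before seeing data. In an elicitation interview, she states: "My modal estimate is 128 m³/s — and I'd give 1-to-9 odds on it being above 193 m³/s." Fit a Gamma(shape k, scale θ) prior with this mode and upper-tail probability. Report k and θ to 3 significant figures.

k ≈ 12, θ ≈ 11.6

Gamma(k,θ) with k>1 has mode (k−1)θ, so θ = 128/(k−1).
Need P(X < 193) = 0.9 with θ tied to k this way. Start at k = 2, θ = 128: P(X<193) ≈ 0.445.
Too low — raise k to concentrate. Iterating converges to k ≈ 12.
Then θ = 128/(12−1) ≈ 11.6.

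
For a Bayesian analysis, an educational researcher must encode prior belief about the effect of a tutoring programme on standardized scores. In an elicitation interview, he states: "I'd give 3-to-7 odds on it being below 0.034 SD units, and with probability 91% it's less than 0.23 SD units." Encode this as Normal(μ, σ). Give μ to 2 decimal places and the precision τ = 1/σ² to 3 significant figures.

The p-quantile of Normal(μ,σ) is μ + z_p·σ, with z_{0.3} = -0.5244 and z_{0.91} = 1.341.
Eliminate σ: μ = (z₂·x₁ − z₁·x₂)/(z₂ − z₁) = (1.341·0.034 − (-0.5244)·0.23)/1.865 = 0.09.
Then σ = (x₂ − x₁)/(z₂ − z₁) = (0.23 − 0.034)/1.865 = 0.11.
Precision τ = 1/σ² = 1/0.1051² = 90.6.

μ = 0.09, τ = 90.6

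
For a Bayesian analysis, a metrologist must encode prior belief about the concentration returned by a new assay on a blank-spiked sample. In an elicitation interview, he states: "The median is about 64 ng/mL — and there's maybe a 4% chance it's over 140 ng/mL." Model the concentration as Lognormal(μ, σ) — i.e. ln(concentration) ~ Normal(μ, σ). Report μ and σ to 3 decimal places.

μ ≈ 4.159, σ ≈ 0.447

If T ~ Lognormal(μ,σ) then ln T ~ Normal(μ,σ), so the p-quantile of ln T is μ + z_p·σ.
ln(64) = 4.159 and ln(140) = 4.942; z_{0.5} = 0, z_{0.96} = 1.751.
σ = (4.942 − 4.159)/(1.751 − (0)) = 0.447.
μ = 4.159 − (0)·0.447 = 4.159.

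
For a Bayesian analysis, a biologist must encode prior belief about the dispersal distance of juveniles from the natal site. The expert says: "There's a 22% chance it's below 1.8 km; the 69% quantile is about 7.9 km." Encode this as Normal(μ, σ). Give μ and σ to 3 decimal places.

μ = 5.515, σ = 4.811

For Normal(μ,σ), the p-quantile is μ + z_p·σ. Here z_{0.22} = -0.7722, z_{0.69} = 0.4959.
So 1.8 = μ − 0.7722σ and 7.9 = μ + 0.4959σ.
Subtracting: σ = (7.9 − 1.8)/(0.4959 − (-0.7722)) = 4.811.
Then μ = 1.8 − (-0.7722)·4.811 = 5.515.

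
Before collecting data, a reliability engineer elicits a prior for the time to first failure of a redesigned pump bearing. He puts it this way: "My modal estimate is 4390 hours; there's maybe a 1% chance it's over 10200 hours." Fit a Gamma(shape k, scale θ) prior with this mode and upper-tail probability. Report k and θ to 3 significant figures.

k ≈ 7.71, θ ≈ 654

Gamma(k,θ) with k>1 has mode (k−1)θ, so θ = 4390/(k−1).
Need P(X < 10200) = 0.99 with θ tied to k this way. Start at k = 2, θ = 4390: P(X<10200) ≈ 0.675.
Too low — raise k to concentrate. Iterating converges to k ≈ 7.71.
Then θ = 4390/(7.71−1) ≈ 654.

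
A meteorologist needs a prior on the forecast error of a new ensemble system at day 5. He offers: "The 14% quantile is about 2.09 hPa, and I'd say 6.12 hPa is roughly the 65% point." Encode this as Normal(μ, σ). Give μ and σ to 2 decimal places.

The p-quantile of Normal(μ,σ) is μ + z_p·σ, with z_{0.14} = -1.08 and z_{0.65} = 0.3853.
Eliminate σ: μ = (z₂·x₁ − z₁·x₂)/(z₂ − z₁) = (0.3853·2.09 − (-1.08)·6.12)/1.466 = 5.06.
Then σ = (x₂ − x₁)/(z₂ − z₁) = (6.12 − 2.09)/1.466 = 2.75.

μ = 5.06, σ = 2.75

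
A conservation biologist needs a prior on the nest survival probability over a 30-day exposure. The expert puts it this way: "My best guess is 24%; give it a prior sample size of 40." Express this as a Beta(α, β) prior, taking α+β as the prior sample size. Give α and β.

Under the effective-sample-size interpretation, Beta(α, β) has prior mean α/(α+β) and prior sample size α+β.
So α+β = 40 and α/(α+β) = 0.24, giving α = 0.24·40 = 9.6 and β = 40 − 9.6 = 30.4.

α = 9.6, β = 30.4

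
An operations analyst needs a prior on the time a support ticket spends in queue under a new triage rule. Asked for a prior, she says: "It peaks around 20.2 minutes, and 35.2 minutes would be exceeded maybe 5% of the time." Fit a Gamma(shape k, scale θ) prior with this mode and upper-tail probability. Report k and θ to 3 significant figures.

k ≈ 10, θ ≈ 2.23

Gamma(k,θ) with k>1 has mode (k−1)θ, so θ = 20.2/(k−1).
Need P(X < 35.2) = 0.95 with θ tied to k this way. Start at k = 2, θ = 20.2: P(X<35.2) ≈ 0.520.
Too low — raise k to concentrate. Iterating converges to k ≈ 10.
Then θ = 20.2/(10−1) ≈ 2.23.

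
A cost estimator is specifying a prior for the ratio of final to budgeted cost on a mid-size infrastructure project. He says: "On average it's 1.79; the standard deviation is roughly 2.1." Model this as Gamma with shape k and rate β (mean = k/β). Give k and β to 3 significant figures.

k ≈ 0.727, β ≈ 0.406

For Gamma(k, rate β): mean = k/β, variance = k/β², so CV = 1/√k.
CV = SD/mean = 2.1/1.79 = 1.173, hence k = 1/CV² = 0.727.
Then β = k/mean = 0.727/1.79 = 0.406.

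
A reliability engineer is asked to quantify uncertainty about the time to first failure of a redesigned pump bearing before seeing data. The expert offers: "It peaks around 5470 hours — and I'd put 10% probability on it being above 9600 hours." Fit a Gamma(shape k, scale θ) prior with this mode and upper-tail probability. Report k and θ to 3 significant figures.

Gamma(k,θ) with k>1 has mode (k−1)θ, so θ = 5470/(k−1).
Need P(X < 9600) = 0.9 with θ tied to k this way. Start at k = 2, θ = 5470: P(X<9600) ≈ 0.524.
Too low — raise k to concentrate. Iterating converges to k ≈ 7.
Then θ = 5470/(7−1) ≈ 911.

k ≈ 7, θ ≈ 911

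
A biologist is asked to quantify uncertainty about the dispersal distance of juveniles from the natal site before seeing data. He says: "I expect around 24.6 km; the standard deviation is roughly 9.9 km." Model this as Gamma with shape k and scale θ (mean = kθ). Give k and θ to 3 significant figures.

For Gamma(k, scale θ): mean = kθ, variance = kθ², so CV = 1/√k.
CV = SD/mean = 9.9/24.6 = 0.4024, hence k = 1/CV² = 6.17.
Then θ = mean/k = 24.6/6.17 = 3.98.

k ≈ 6.17, θ ≈ 3.98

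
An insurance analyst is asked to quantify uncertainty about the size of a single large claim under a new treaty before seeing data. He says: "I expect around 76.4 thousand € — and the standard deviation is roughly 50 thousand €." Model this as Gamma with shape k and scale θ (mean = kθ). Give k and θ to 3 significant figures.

For Gamma(k, scale θ): mean = kθ, variance = kθ², so CV = 1/√k.
CV = SD/mean = 50/76.4 = 0.6545, hence k = 1/CV² = 2.33.
Then θ = mean/k = 76.4/2.33 = 32.7.

k ≈ 2.33, θ ≈ 32.7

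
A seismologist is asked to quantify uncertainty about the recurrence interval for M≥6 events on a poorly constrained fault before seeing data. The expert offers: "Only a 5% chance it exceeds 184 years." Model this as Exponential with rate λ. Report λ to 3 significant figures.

λ ≈ 0.0163

P(T > 184.0) = e^(−λ·184.0) = 0.05, so λ = −ln(0.05)/184.0 = 0.0163.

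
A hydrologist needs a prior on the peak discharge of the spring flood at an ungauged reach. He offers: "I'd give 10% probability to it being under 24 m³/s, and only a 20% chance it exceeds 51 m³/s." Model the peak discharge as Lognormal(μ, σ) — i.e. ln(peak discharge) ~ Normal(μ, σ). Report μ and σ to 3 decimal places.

If T ~ Lognormal(μ,σ) then ln T ~ Normal(μ,σ), so the p-quantile of ln T is μ + z_p·σ.
ln(24) = 3.178 and ln(51) = 3.932; z_{0.1} = -1.282, z_{0.8} = 0.8416.
σ = (3.932 − 3.178)/(0.8416 − (-1.282)) = 0.355.
μ = 3.178 − (-1.282)·0.355 = 3.633.

μ ≈ 3.633, σ ≈ 0.355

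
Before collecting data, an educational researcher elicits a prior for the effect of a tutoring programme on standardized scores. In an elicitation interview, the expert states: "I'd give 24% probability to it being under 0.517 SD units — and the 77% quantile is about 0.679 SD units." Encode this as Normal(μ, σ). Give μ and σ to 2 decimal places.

For Normal(μ,σ), the p-quantile is μ + z_p·σ. Here z_{0.24} = -0.7063, z_{0.77} = 0.7388.
So 0.517 = μ − 0.7063σ and 0.679 = μ + 0.7388σ.
Subtracting: σ = (0.679 − 0.517)/(0.7388 − (-0.7063)) = 0.11.
Then μ = 0.517 − (-0.7063)·0.11 = 0.60.

μ = 0.60, σ = 0.11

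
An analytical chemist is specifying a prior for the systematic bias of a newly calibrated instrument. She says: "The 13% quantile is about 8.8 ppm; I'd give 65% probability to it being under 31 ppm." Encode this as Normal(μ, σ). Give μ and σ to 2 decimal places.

μ = 25.34, σ = 14.69

The p-quantile of Normal(μ,σ) is μ + z_p·σ, with z_{0.13} = -1.126 and z_{0.65} = 0.3853.
Eliminate σ: μ = (z₂·x₁ − z₁·x₂)/(z₂ − z₁) = (0.3853·8.8 − (-1.126)·31)/1.512 = 25.34.
Then σ = (x₂ − x₁)/(z₂ − z₁) = (31 − 8.8)/1.512 = 14.69.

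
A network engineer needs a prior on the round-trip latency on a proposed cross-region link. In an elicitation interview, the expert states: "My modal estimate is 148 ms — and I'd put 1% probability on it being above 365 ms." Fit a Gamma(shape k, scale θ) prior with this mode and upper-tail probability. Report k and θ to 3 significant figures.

k ≈ 6.78, θ ≈ 25.6

Gamma(k,θ) with k>1 has mode (k−1)θ, so θ = 148/(k−1).
Need P(X < 365) = 0.99 with θ tied to k this way. Start at k = 2, θ = 148: P(X<365) ≈ 0.706.
Too low — raise k to concentrate. Iterating converges to k ≈ 6.78.
Then θ = 148/(6.78−1) ≈ 25.6.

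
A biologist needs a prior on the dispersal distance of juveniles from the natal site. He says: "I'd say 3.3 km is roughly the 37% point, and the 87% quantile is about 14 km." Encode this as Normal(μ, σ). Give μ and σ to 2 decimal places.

μ = 5.74, σ = 7.34

The p-quantile of Normal(μ,σ) is μ + z_p·σ, with z_{0.37} = -0.3319 and z_{0.87} = 1.126.
Eliminate σ: μ = (z₂·x₁ − z₁·x₂)/(z₂ − z₁) = (1.126·3.3 − (-0.3319)·14)/1.458 = 5.74.
Then σ = (x₂ − x₁)/(z₂ − z₁) = (14 − 3.3)/1.458 = 7.34.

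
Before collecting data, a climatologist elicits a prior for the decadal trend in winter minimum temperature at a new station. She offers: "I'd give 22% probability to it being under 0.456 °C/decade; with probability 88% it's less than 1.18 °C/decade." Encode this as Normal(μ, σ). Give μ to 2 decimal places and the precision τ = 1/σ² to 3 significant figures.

For Normal(μ,σ), the p-quantile is μ + z_p·σ. Here z_{0.22} = -0.7722, z_{0.88} = 1.175.
So 0.456 = μ − 0.7722σ and 1.18 = μ + 1.175σ.
Subtracting: σ = (1.18 − 0.456)/(1.175 − (-0.7722)) = 0.37.
Then μ = 0.456 − (-0.7722)·0.37 = 0.74.
Precision τ = 1/σ² = 1/0.3718² = 7.23.

μ = 0.74, τ = 7.23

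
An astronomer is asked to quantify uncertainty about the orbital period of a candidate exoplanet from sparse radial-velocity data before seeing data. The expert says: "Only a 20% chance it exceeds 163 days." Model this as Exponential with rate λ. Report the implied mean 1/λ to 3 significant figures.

P(T > 163.0) = e^(−λ·163.0) = 0.2, so λ = −ln(0.2)/163.0 = 0.00987.
Mean = 1/λ = 101 days.

mean ≈ 101 days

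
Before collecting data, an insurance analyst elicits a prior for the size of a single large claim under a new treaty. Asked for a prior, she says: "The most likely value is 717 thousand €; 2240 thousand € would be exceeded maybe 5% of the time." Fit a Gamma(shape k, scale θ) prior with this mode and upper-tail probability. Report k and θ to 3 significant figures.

Gamma(k,θ) with k>1 has mode (k−1)θ, so θ = 717/(k−1).
Need P(X < 2240) = 0.95 with θ tied to k this way. Start at k = 2, θ = 717: P(X<2240) ≈ 0.819.
Too low — raise k to concentrate. Iterating converges to k ≈ 3.03.
Then θ = 717/(3.03−1) ≈ 353.

k ≈ 3.03, θ ≈ 353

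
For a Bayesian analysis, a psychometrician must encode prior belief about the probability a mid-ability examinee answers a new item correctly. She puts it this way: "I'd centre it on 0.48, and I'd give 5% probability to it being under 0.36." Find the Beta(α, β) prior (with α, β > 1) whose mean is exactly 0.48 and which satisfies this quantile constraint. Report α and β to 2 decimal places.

With mean 0.48 fixed, write α = 0.48s, β = 0.52s where s = α+β.
Need P(θ < 0.36) = 0.05 under Beta(0.48s, 0.52s). Normal approximation: (q−m)/√(m(1−m)/s) ≈ z_{0.05} = -1.64, so s ≈ 0.48·0.52·(-1.64)²/(0.36−0.48)² = 46.9.
At s = 46.9: P(θ<0.36) ≈ 0.048. Adjusting to match 0.05 gives s ≈ 45.63.
So α = 0.48·45.63 ≈ 21.90, β = 0.52·45.63 ≈ 23.73.

α ≈ 21.90, β ≈ 23.73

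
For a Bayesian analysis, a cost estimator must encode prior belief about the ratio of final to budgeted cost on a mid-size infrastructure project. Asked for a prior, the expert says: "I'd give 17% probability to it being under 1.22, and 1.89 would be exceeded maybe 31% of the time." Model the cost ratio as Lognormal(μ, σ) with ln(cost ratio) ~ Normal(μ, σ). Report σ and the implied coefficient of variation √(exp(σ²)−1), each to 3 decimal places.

If T ~ Lognormal(μ,σ) then ln T ~ Normal(μ,σ), so the p-quantile of ln T is μ + z_p·σ.
ln(1.22) = 0.1989 and ln(1.89) = 0.6366; z_{0.17} = -0.9542, z_{0.69} = 0.4959.
σ = (0.6366 − 0.1989)/(0.4959 − (-0.9542)) = 0.302.
μ = 0.1989 − (-0.9542)·0.302 = 0.487.
CV = √(exp(σ²)−1) = √(exp(0.0911)−1) = 0.309.

σ ≈ 0.302, CV ≈ 0.309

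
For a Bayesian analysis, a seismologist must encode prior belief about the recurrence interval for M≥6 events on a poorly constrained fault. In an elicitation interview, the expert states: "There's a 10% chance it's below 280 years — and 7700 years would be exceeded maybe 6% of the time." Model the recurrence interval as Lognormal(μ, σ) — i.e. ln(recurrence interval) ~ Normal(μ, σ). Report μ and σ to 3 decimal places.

If T ~ Lognormal(μ,σ) then ln T ~ Normal(μ,σ), so the p-quantile of ln T is μ + z_p·σ.
ln(280) = 5.635 and ln(7700) = 8.949; z_{0.1} = -1.282, z_{0.94} = 1.555.
σ = (8.949 − 5.635)/(1.555 − (-1.282)) = 1.168.
μ = 5.635 − (-1.282)·1.168 = 7.132.

μ ≈ 7.132, σ ≈ 1.168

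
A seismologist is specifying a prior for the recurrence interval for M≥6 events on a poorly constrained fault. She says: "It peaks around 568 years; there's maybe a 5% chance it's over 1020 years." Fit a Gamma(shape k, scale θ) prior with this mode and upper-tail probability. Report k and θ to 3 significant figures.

Gamma(k,θ) with k>1 has mode (k−1)θ, so θ = 568/(k−1).
Need P(X < 1020) = 0.95 with θ tied to k this way. Start at k = 2, θ = 568: P(X<1020) ≈ 0.536.
Too low — raise k to concentrate. Iterating converges to k ≈ 9.13.
Then θ = 568/(9.13−1) ≈ 69.8.

k ≈ 9.13, θ ≈ 69.8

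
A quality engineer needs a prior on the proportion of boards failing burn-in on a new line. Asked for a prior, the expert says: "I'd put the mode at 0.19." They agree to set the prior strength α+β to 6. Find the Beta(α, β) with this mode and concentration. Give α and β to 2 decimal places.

For α,β > 1 the Beta mode is (α−1)/(α+β−2). With α+β = 6, the mode is (α−1)/4.
Set (α−1)/4 = 0.19 → α = 1 + 0.19·4 = 1.76.
β = 6 − α = 4.24.

α = 1.76, β = 4.24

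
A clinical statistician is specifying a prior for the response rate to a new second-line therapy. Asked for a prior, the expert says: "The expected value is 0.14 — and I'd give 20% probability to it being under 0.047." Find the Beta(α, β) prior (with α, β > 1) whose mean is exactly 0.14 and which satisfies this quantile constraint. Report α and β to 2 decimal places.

With mean 0.14 fixed, write α = 0.14s, β = 0.86s where s = α+β.
Need P(θ < 0.047) = 0.2 under Beta(0.14s, 0.86s). Normal approximation: (q−m)/√(m(1−m)/s) ≈ z_{0.2} = -0.842, so s ≈ 0.14·0.86·(-0.842)²/(0.047−0.14)² = 9.9.
At s = 9.9: P(θ<0.047) ≈ 0.193. Adjusting to match 0.2 gives s ≈ 9.49.
So α = 0.14·9.49 ≈ 1.33, β = 0.86·9.49 ≈ 8.16.

α ≈ 1.33, β ≈ 8.16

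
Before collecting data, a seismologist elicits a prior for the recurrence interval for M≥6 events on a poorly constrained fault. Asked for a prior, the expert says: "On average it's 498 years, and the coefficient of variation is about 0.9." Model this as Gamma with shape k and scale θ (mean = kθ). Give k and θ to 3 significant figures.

k ≈ 1.23, θ ≈ 403

For Gamma(k, scale θ): mean = kθ, variance = kθ², so CV = 1/√k.
CV = 0.9, hence k = 1/CV² = 1.23.
Then θ = mean/k = 498/1.23 = 403.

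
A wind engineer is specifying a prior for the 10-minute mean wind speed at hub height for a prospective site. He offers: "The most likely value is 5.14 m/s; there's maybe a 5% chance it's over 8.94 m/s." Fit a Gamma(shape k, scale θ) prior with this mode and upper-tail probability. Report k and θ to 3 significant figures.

k ≈ 10.1, θ ≈ 0.564

Gamma(k,θ) with k>1 has mode (k−1)θ, so θ = 5.14/(k−1).
Need P(X < 8.94) = 0.95 with θ tied to k this way. Start at k = 2, θ = 5.14: P(X<8.94) ≈ 0.519.
Too low — raise k to concentrate. Iterating converges to k ≈ 10.1.
Then θ = 5.14/(10.1−1) ≈ 0.564.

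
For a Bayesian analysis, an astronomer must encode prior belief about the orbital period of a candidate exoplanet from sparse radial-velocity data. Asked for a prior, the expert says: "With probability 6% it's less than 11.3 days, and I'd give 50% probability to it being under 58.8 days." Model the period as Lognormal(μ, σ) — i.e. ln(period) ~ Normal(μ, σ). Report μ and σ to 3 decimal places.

μ ≈ 4.074, σ ≈ 1.061

If T ~ Lognormal(μ,σ) then ln T ~ Normal(μ,σ), so the p-quantile of ln T is μ + z_p·σ.
ln(11.3) = 2.425 and ln(58.8) = 4.074; z_{0.06} = -1.555, z_{0.5} = 0.
σ = (4.074 − 2.425)/(0 − (-1.555)) = 1.061.
μ = 2.425 − (-1.555)·1.061 = 4.074.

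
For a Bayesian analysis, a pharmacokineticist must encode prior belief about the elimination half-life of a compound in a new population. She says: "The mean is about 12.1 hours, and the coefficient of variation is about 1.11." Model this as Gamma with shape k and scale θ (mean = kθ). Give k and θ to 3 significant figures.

k ≈ 0.812, θ ≈ 14.9

For Gamma(k, scale θ): mean = kθ, variance = kθ², so CV = 1/√k.
CV = 1.11, hence k = 1/CV² = 0.812.
Then θ = mean/k = 12.1/0.812 = 14.9.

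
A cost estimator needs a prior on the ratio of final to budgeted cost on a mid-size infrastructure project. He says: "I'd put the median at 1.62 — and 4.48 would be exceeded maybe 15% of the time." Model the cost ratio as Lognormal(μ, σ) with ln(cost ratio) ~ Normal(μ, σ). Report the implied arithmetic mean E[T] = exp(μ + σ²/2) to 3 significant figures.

E[T] ≈ 2.62

If T ~ Lognormal(μ,σ) then ln T ~ Normal(μ,σ), so the p-quantile of ln T is μ + z_p·σ.
ln(1.62) = 0.4824 and ln(4.48) = 1.5; z_{0.5} = 0, z_{0.85} = 1.036.
σ = (1.5 − 0.4824)/(1.036 − (0)) = 0.981.
μ = 0.4824 − (0)·0.981 = 0.482.
E[T] = exp(μ + σ²/2) = exp(0.482 + 0.4816) = 2.62.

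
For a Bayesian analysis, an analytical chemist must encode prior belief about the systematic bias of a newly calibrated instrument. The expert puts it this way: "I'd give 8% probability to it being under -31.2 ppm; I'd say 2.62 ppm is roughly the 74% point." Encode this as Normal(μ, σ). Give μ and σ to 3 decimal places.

μ = -8.002, σ = 16.510

For Normal(μ,σ), the p-quantile is μ + z_p·σ. Here z_{0.08} = -1.405, z_{0.74} = 0.6433.
So -31.2 = μ − 1.405σ and 2.62 = μ + 0.6433σ.
Subtracting: σ = (2.62 − -31.2)/(0.6433 − (-1.405)) = 16.510.
Then μ = -31.2 − (-1.405)·16.510 = -8.002.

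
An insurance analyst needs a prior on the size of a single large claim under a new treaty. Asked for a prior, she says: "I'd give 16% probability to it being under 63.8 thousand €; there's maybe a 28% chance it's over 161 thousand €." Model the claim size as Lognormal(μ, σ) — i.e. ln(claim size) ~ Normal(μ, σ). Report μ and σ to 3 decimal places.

If T ~ Lognormal(μ,σ) then ln T ~ Normal(μ,σ), so the p-quantile of ln T is μ + z_p·σ.
ln(63.8) = 4.156 and ln(161) = 5.081; z_{0.16} = -0.9945, z_{0.72} = 0.5828.
σ = (5.081 − 4.156)/(0.5828 − (-0.9945)) = 0.587.
μ = 4.156 − (-0.9945)·0.587 = 4.739.

μ ≈ 4.739, σ ≈ 0.587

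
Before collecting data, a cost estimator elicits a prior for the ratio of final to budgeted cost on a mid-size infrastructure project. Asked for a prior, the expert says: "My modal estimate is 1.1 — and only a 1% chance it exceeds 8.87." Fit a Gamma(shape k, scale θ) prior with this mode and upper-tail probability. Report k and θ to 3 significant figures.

k ≈ 1.77, θ ≈ 1.43

Gamma(k,θ) with k>1 has mode (k−1)θ, so θ = 1.1/(k−1).
Need P(X < 8.87) = 0.99 with θ tied to k this way. Start at k = 2, θ = 1.1: P(X<8.87) ≈ 0.997.
Too high — lower k to spread out. Iterating converges to k ≈ 1.77.
Then θ = 1.1/(1.77−1) ≈ 1.43.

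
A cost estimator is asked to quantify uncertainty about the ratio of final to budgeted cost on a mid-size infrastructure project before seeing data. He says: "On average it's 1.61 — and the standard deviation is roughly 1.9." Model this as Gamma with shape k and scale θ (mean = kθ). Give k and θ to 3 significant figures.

k ≈ 0.718, θ ≈ 2.24

For Gamma(k, scale θ): mean = kθ, variance = kθ², so CV = 1/√k.
CV = SD/mean = 1.9/1.61 = 1.18, hence k = 1/CV² = 0.718.
Then θ = mean/k = 1.61/0.718 = 2.24.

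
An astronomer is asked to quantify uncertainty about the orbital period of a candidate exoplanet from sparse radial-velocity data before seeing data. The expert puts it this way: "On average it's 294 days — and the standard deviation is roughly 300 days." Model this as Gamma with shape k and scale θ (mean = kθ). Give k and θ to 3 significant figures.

For Gamma(k, scale θ): mean = kθ, variance = kθ², so CV = 1/√k.
CV = SD/mean = 300/294 = 1.02, hence k = 1/CV² = 0.96.
Then θ = mean/k = 294/0.96 = 306.

k ≈ 0.96, θ ≈ 306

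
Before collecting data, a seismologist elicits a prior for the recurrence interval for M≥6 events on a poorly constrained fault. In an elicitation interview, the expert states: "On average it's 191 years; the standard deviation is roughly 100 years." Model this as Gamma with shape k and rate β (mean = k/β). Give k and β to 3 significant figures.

For Gamma(k, rate β): mean = k/β, variance = k/β², so CV = 1/√k.
CV = SD/mean = 100/191 = 0.5236, hence k = 1/CV² = 3.65.
Then β = k/mean = 3.65/191 = 0.0191.

k ≈ 3.65, β ≈ 0.0191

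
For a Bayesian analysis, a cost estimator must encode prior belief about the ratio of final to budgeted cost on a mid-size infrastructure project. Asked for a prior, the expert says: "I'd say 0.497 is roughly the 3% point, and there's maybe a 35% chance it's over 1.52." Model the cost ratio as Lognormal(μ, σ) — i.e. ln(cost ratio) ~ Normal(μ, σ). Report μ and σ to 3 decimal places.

If T ~ Lognormal(μ,σ) then ln T ~ Normal(μ,σ), so the p-quantile of ln T is μ + z_p·σ.
ln(0.497) = -0.6992 and ln(1.52) = 0.4187; z_{0.03} = -1.881, z_{0.65} = 0.3853.
σ = (0.4187 − -0.6992)/(0.3853 − (-1.881)) = 0.493.
μ = -0.6992 − (-1.881)·0.493 = 0.229.

μ ≈ 0.229, σ ≈ 0.493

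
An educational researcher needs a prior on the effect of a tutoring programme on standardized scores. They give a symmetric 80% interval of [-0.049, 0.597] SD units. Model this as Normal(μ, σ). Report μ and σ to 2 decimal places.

μ = 0.27, σ = 0.25

A symmetric 80% interval runs μ ± z·σ with z = 1.282.
Half-width = 0.323, so σ = 0.323/1.282 = 0.25.
μ is the interval midpoint, 0.27.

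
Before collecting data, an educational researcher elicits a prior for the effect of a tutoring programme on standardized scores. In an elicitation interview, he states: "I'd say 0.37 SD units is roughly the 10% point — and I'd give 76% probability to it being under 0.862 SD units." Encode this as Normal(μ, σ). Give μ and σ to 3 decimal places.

The p-quantile of Normal(μ,σ) is μ + z_p·σ, with z_{0.1} = -1.282 and z_{0.76} = 0.7063.
Eliminate σ: μ = (z₂·x₁ − z₁·x₂)/(z₂ − z₁) = (0.7063·0.37 − (-1.282)·0.862)/1.988 = 0.687.
Then σ = (x₂ − x₁)/(z₂ − z₁) = (0.862 − 0.37)/1.988 = 0.248.

μ = 0.687, σ = 0.248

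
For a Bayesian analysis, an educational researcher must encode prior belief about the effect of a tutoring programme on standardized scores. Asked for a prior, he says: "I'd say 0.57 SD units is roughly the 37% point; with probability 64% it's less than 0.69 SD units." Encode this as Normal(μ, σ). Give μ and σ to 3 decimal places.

μ = 0.628, σ = 0.174

For Normal(μ,σ), the p-quantile is μ + z_p·σ. Here z_{0.37} = -0.3319, z_{0.64} = 0.3585.
So 0.57 = μ − 0.3319σ and 0.69 = μ + 0.3585σ.
Subtracting: σ = (0.69 − 0.57)/(0.3585 − (-0.3319)) = 0.174.
Then μ = 0.57 − (-0.3319)·0.174 = 0.628.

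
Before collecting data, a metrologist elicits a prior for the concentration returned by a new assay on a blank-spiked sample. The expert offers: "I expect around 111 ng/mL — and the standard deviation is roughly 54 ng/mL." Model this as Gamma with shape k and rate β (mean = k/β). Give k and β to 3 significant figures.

k ≈ 4.23, β ≈ 0.0381

For Gamma(k, rate β): mean = k/β, variance = k/β², so CV = 1/√k.
CV = SD/mean = 54/111 = 0.4865, hence k = 1/CV² = 4.23.
Then β = k/mean = 4.23/111 = 0.0381.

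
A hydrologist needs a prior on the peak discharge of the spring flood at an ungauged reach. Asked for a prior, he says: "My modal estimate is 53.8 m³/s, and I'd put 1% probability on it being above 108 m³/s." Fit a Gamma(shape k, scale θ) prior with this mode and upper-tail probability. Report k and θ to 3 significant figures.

Gamma(k,θ) with k>1 has mode (k−1)θ, so θ = 53.8/(k−1).
Need P(X < 108) = 0.99 with θ tied to k this way. Start at k = 2, θ = 53.8: P(X<108) ≈ 0.596.
Too low — raise k to concentrate. Iterating converges to k ≈ 11.1.
Then θ = 53.8/(11.1−1) ≈ 5.32.

k ≈ 11.1, θ ≈ 5.32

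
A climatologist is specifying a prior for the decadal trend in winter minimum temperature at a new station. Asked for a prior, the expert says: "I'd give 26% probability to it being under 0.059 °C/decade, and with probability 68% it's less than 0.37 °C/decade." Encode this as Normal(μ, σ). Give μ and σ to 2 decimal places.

The p-quantile of Normal(μ,σ) is μ + z_p·σ, with z_{0.26} = -0.6433 and z_{0.68} = 0.4677.
Eliminate σ: μ = (z₂·x₁ − z₁·x₂)/(z₂ − z₁) = (0.4677·0.059 − (-0.6433)·0.37)/1.111 = 0.24.
Then σ = (x₂ − x₁)/(z₂ − z₁) = (0.37 − 0.059)/1.111 = 0.28.

μ = 0.24, σ = 0.28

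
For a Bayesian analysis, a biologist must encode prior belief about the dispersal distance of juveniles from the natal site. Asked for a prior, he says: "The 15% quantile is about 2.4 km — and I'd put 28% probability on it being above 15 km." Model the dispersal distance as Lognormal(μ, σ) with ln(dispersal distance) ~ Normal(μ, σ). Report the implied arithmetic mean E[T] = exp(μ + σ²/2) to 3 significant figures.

E[T] ≈ 14.7 km

If T ~ Lognormal(μ,σ) then ln T ~ Normal(μ,σ), so the p-quantile of ln T is μ + z_p·σ.
ln(2.4) = 0.8755 and ln(15) = 2.708; z_{0.15} = -1.036, z_{0.72} = 0.5828.
σ = (2.708 − 0.8755)/(0.5828 − (-1.036)) = 1.132.
μ = 0.8755 − (-1.036)·1.132 = 2.048.
E[T] = exp(μ + σ²/2) = exp(2.048 + 0.6404) = 14.7 km.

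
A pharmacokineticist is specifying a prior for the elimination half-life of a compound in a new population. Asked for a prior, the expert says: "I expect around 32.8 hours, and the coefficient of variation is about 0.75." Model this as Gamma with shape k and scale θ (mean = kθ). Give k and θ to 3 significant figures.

k ≈ 1.78, θ ≈ 18.4

For Gamma(k, scale θ): mean = kθ, variance = kθ², so CV = 1/√k.
CV = 0.75, hence k = 1/CV² = 1.78.
Then θ = mean/k = 32.8/1.78 = 18.4.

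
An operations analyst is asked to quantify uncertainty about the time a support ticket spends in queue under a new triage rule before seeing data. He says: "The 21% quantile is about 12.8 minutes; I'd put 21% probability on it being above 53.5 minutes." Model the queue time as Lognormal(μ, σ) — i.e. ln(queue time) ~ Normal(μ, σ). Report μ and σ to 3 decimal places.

If T ~ Lognormal(μ,σ) then ln T ~ Normal(μ,σ), so the p-quantile of ln T is μ + z_p·σ.
ln(12.8) = 2.549 and ln(53.5) = 3.98; z_{0.21} = -0.8064, z_{0.79} = 0.8064.
σ = (3.98 − 2.549)/(0.8064 − (-0.8064)) = 0.887.
μ = 2.549 − (-0.8064)·0.887 = 3.265.

μ ≈ 3.265, σ ≈ 0.887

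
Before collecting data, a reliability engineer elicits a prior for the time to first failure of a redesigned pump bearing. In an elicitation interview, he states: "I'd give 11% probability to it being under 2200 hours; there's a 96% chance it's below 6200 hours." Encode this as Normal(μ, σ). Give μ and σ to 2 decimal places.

μ = 3847.89, σ = 1343.54

For Normal(μ,σ), the p-quantile is μ + z_p·σ. Here z_{0.11} = -1.227, z_{0.96} = 1.751.
So 2200 = μ − 1.227σ and 6200 = μ + 1.751σ.
Subtracting: σ = (6200 − 2200)/(1.751 − (-1.227)) = 1343.54.
Then μ = 2200 − (-1.227)·1343.54 = 3847.89.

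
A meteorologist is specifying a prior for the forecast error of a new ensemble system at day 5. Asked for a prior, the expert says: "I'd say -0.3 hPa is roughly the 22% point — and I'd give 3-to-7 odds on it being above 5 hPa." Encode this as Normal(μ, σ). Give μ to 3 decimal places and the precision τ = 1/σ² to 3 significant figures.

For Normal(μ,σ), the p-quantile is μ + z_p·σ. Here z_{0.22} = -0.7722, z_{0.7} = 0.5244.
So -0.3 = μ − 0.7722σ and 5 = μ + 0.5244σ.
Subtracting: σ = (5 − -0.3)/(0.5244 − (-0.7722)) = 4.088.
Then μ = -0.3 − (-0.7722)·4.088 = 2.856.
Precision τ = 1/σ² = 1/4.088² = 0.0598.

μ = 2.856, τ = 0.0598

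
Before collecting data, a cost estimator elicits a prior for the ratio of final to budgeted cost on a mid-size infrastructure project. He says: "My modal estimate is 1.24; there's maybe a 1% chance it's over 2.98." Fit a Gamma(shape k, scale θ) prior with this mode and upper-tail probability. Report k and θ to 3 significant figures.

Gamma(k,θ) with k>1 has mode (k−1)θ, so θ = 1.24/(k−1).
Need P(X < 2.98) = 0.99 with θ tied to k this way. Start at k = 2, θ = 1.24: P(X<2.98) ≈ 0.692.
Too low — raise k to concentrate. Iterating converges to k ≈ 7.16.
Then θ = 1.24/(7.16−1) ≈ 0.201.

k ≈ 7.16, θ ≈ 0.201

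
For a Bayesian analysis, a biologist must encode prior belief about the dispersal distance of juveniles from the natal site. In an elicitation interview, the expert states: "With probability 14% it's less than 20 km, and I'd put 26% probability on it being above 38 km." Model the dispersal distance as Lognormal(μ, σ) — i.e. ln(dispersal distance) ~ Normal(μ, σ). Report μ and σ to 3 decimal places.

If T ~ Lognormal(μ,σ) then ln T ~ Normal(μ,σ), so the p-quantile of ln T is μ + z_p·σ.
ln(20) = 2.996 and ln(38) = 3.638; z_{0.14} = -1.08, z_{0.74} = 0.6433.
σ = (3.638 − 2.996)/(0.6433 − (-1.08)) = 0.372.
μ = 2.996 − (-1.08)·0.372 = 3.398.

μ ≈ 3.398, σ ≈ 0.372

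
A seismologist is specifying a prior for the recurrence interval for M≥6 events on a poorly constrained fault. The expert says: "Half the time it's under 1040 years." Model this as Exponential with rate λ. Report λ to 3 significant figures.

λ ≈ 0.000666

Exponential median = ln 2 / λ, so λ = ln 2 / 1040.0 = 0.000666.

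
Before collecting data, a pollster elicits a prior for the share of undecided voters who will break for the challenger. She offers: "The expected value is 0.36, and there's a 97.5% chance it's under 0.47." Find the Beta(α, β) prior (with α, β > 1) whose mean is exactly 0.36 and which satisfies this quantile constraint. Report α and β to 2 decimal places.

With mean 0.36 fixed, write α = 0.36s, β = 0.64s where s = α+β.
Need P(θ < 0.47) = 0.975 under Beta(0.36s, 0.64s). Normal approximation: (q−m)/√(m(1−m)/s) ≈ z_{0.975} = 1.96, so s ≈ 0.36·0.64·(1.96)²/(0.47−0.36)² = 73.1.
At s = 73.1: P(θ<0.47) ≈ 0.972. Adjusting to match 0.975 gives s ≈ 76.49.
So α = 0.36·76.49 ≈ 27.54, β = 0.64·76.49 ≈ 48.95.

α ≈ 27.54, β ≈ 48.95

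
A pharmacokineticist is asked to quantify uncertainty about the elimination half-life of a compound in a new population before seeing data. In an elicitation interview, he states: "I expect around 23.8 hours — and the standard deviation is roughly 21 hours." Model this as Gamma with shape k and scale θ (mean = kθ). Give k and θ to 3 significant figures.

k ≈ 1.28, θ ≈ 18.5

For Gamma(k, scale θ): mean = kθ, variance = kθ², so CV = 1/√k.
CV = SD/mean = 21/23.8 = 0.8824, hence k = 1/CV² = 1.28.
Then θ = mean/k = 23.8/1.28 = 18.5.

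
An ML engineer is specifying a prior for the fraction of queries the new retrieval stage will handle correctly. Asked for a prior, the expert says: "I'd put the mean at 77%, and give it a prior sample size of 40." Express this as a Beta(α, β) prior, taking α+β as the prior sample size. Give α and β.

Under the effective-sample-size interpretation, Beta(α, β) has prior mean α/(α+β) and prior sample size α+β.
So α+β = 40 and α/(α+β) = 0.77, giving α = 0.77·40 = 30.8 and β = 40 − 30.8 = 9.2.

α = 30.8, β = 9.2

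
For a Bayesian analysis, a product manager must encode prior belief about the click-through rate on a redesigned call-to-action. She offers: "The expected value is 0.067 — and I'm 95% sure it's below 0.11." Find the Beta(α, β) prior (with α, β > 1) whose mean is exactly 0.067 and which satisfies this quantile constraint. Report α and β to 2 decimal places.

α ≈ 7.38, β ≈ 102.74

With mean 0.067 fixed, write α = 0.067s, β = 0.933s where s = α+β.
Need P(θ < 0.11) = 0.95 under Beta(0.067s, 0.933s). Normal approximation: (q−m)/√(m(1−m)/s) ≈ z_{0.95} = 1.64, so s ≈ 0.067·0.933·(1.64)²/(0.11−0.067)² = 91.5.
At s = 91.5: P(θ<0.11) ≈ 0.936. Adjusting to match 0.95 gives s ≈ 110.12.
So α = 0.067·110.12 ≈ 7.38, β = 0.933·110.12 ≈ 102.74.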